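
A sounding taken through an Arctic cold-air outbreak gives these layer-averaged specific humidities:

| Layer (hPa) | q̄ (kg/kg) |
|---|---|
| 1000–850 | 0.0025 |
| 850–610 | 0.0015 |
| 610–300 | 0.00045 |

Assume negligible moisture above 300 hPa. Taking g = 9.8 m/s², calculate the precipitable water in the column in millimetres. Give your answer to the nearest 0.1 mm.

PW ≈ 8.9 mm

Precipitable water is the column-integrated vapour mass per unit area: PW = (1/g) Σ q̄ Δp, with q in kg/kg and Δp in Pa (1 kg/m² of water = 1 mm).
Layer 1000–850 hPa: Δp = 150 hPa = 15000 Pa, q̄ = 0.0025 kg/kg → 0.0025 × 15000 / 9.8 = 3.83 mm
Layer 850–610 hPa: Δp = 240 hPa = 24000 Pa, q̄ = 0.0015 kg/kg → 0.0015 × 24000 / 9.8 = 3.67 mm
Layer 610–300 hPa: Δp = 310 hPa = 31000 Pa, q̄ = 0.00045 kg/kg → 0.00045 × 31000 / 9.8 = 1.42 mm
PW = 3.83 + 3.67 + 1.42 = 8.92 ≈ 8.9 mm.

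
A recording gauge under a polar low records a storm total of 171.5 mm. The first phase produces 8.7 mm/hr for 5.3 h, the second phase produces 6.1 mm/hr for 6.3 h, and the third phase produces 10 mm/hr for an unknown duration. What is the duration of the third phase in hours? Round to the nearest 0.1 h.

Known phases: 8.7 × 5.3 + 6.1 × 6.3 = 46.11 + 38.43 = 84.54 mm.
Remaining depth = 171.5 − 84.54 = 86.96 mm.
Duration = 86.96 / 10 = 8.7 h.

duration ≈ 8.7 h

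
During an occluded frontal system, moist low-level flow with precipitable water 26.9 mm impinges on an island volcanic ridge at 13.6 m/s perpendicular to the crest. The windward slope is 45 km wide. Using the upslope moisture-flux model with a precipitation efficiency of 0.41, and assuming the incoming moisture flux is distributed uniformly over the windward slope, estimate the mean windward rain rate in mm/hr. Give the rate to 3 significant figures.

R ≈ 12.0 mm/hr

Incoming column moisture flux per unit ridge length: F = V × PW = 13.6 × 26.9 = 365.84 mm·m/s.
Spread over the 45 km slope with efficiency ε = 0.41: R = ε·F/W = 0.41 × 365.84 / 45000 m = 3.333e-03 mm/s.
R = 3.333e-03 × 3600 = 12.0 mm/hr.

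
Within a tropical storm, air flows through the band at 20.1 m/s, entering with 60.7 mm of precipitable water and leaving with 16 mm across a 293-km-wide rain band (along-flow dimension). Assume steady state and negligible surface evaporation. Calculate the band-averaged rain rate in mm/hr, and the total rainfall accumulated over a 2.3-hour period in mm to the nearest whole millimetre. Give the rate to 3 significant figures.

R ≈ 11.0 mm/hr; total ≈ 25 mm

Column moisture flux per unit crosswind length is F = V × PW.
Inflow: F_in = 20.1 × 60.7 = 1220.07 mm·m/s
Outflow: F_out = 20.1 × 16 = 321.6 mm·m/s
Steady-state rate R = (F_in − F_out)/L = (1220.07 − 321.6) / 293000 m = 3.066e-03 mm/s.
R = 3.066e-03 × 3600 = 11.0 mm/hr.
Over 2.3 h: total = 11.0 × 2.3 = 25.3 ≈ 25 mm.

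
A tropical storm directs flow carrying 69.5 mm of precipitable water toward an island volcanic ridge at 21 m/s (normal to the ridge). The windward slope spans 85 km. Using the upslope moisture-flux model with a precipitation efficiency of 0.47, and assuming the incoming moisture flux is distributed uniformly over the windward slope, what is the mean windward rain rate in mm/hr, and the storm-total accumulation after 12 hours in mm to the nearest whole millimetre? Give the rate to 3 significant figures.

Incoming column moisture flux per unit ridge length: F = V × PW = 21 × 69.5 = 1459.5 mm·m/s.
Spread over the 85 km slope with efficiency ε = 0.47: R = ε·F/W = 0.47 × 1459.5 / 85000 m = 8.070e-03 mm/s.
R = 8.070e-03 × 3600 = 29.1 mm/hr.
Over 12 h: total = 29.1 × 12 = 349.2 ≈ 349 mm.

R ≈ 29.1 mm/hr; total ≈ 349 mm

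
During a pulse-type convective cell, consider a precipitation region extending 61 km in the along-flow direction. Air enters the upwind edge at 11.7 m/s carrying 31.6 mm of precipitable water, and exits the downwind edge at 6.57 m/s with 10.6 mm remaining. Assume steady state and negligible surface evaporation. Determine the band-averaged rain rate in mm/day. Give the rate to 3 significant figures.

Column moisture flux per unit crosswind length is F = V × PW.
Inflow: F_in = 11.7 × 31.6 = 369.72 mm·m/s
Outflow: F_out = 6.57 × 10.6 = 69.642 mm·m/s
Steady-state rate R = (F_in − F_out)/L = (369.72 − 69.642) / 61000 m = 4.919e-03 mm/s.
R = 4.919e-03 × 3600 × 24 = 425 mm/day.

R ≈ 425 mm/day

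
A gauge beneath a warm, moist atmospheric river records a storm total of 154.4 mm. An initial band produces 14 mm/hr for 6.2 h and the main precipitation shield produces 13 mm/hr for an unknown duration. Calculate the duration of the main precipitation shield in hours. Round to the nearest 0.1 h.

Known phases: 14 × 6.2 = 86.8 mm.
Remaining depth = 154.4 − 86.8 = 67.6 mm.
Duration = 67.6 / 13 = 5.2 h.

duration ≈ 5.2 h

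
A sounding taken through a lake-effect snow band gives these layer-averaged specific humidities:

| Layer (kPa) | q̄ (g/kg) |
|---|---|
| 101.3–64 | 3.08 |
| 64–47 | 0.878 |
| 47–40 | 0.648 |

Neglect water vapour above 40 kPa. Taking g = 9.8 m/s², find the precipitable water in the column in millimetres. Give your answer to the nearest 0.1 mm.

PW ≈ 13.7 mm

Precipitable water is the column-integrated vapour mass per unit area: PW = (1/g) Σ q̄ Δp, with q in kg/kg and Δp in Pa (1 kg/m² of water = 1 mm).
Layer 101.3–64 kPa: Δp = 373 hPa = 37300 Pa, q̄ = 0.00308 kg/kg → 0.00308 × 37300 / 9.8 = 11.72 mm
Layer 64–47 kPa: Δp = 170 hPa = 17000 Pa, q̄ = 0.000878 kg/kg → 0.000878 × 17000 / 9.8 = 1.52 mm
Layer 47–40 kPa: Δp = 70 hPa = 7000 Pa, q̄ = 0.000648 kg/kg → 0.000648 × 7000 / 9.8 = 0.46 mm
PW = 11.72 + 1.52 + 0.46 = 13.70 ≈ 13.7 mm.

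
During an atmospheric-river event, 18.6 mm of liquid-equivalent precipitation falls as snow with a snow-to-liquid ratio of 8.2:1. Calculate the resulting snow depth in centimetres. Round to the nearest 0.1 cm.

Snow depth = liquid × ratio = 18.6 mm × 8.2 = 152.52 mm = 15.3 cm.

snow depth ≈ 15.3 cm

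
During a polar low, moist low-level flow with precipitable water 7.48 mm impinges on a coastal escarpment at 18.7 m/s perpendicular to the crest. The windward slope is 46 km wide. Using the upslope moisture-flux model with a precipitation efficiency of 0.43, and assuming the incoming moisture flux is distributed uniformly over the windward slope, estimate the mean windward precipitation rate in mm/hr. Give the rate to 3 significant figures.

R ≈ 4.71 mm/hr

Incoming column moisture flux per unit ridge length: F = V × PW = 18.7 × 7.48 = 139.876 mm·m/s.
Spread over the 46 km slope with efficiency ε = 0.43: R = ε·F/W = 0.43 × 139.876 / 46000 m = 1.308e-03 mm/s.
R = 1.308e-03 × 3600 = 4.71 mm/hr.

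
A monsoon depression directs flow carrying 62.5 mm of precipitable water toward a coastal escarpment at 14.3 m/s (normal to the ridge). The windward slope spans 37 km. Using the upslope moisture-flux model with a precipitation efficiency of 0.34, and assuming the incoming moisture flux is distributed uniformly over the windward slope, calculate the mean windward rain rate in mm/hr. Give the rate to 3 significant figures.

R ≈ 29.6 mm/hr

Incoming column moisture flux per unit ridge length: F = V × PW = 14.3 × 62.5 = 893.75 mm·m/s.
Spread over the 37 km slope with efficiency ε = 0.34: R = ε·F/W = 0.34 × 893.75 / 37000 m = 8.213e-03 mm/s.
R = 8.213e-03 × 3600 = 29.6 mm/hr.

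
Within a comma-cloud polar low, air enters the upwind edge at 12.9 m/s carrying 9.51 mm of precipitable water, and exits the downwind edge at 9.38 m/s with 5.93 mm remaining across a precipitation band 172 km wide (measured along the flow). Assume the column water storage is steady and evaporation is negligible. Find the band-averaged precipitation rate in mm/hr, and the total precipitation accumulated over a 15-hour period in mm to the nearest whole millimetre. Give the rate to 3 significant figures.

Column moisture flux per unit crosswind length is F = V × PW.
Inflow: F_in = 12.9 × 9.51 = 122.679 mm·m/s
Outflow: F_out = 9.38 × 5.93 = 55.6234 mm·m/s
Steady-state rate R = (F_in − F_out)/L = (122.679 − 55.6234) / 172000 m = 3.899e-04 mm/s.
R = 3.899e-04 × 3600 = 1.40 mm/hr.
Over 15 h: total = 1.40 × 15 = 21 mm.

R ≈ 1.40 mm/hr; total ≈ 21 mm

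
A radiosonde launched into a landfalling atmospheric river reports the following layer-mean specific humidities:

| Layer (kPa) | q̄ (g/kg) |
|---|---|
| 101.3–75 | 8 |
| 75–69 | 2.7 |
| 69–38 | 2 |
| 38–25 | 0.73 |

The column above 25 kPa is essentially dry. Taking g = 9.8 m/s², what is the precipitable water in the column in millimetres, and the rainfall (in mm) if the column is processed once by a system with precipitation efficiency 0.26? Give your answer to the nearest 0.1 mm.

PW ≈ 30.4 mm; rainfall ≈ 7.9 mm

Precipitable water is the column-integrated vapour mass per unit area: PW = (1/g) Σ q̄ Δp, with q in kg/kg and Δp in Pa (1 kg/m² of water = 1 mm).
Layer 101.3–75 kPa: Δp = 263 hPa = 26300 Pa, q̄ = 0.008 kg/kg → 0.008 × 26300 / 9.8 = 21.47 mm
Layer 75–69 kPa: Δp = 60 hPa = 6000 Pa, q̄ = 0.0027 kg/kg → 0.0027 × 6000 / 9.8 = 1.65 mm
Layer 69–38 kPa: Δp = 310 hPa = 31000 Pa, q̄ = 0.002 kg/kg → 0.002 × 31000 / 9.8 = 6.33 mm
Layer 38–25 kPa: Δp = 130 hPa = 13000 Pa, q̄ = 0.00073 kg/kg → 0.00073 × 13000 / 9.8 = 0.97 mm
PW = 21.47 + 1.65 + 6.33 + 0.97 = 30.42 ≈ 30.4 mm.
Rainfall = ε × PW = 0.26 × 30.4 = 7.9 mm.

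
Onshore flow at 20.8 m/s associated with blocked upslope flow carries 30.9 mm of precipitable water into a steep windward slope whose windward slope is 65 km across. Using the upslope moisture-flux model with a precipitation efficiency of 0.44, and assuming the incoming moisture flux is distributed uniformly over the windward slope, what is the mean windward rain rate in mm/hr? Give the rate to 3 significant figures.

Incoming column moisture flux per unit ridge length: F = V × PW = 20.8 × 30.9 = 642.72 mm·m/s.
Spread over the 65 km slope with efficiency ε = 0.44: R = ε·F/W = 0.44 × 642.72 / 65000 m = 4.351e-03 mm/s.
R = 4.351e-03 × 3600 = 15.7 mm/hr.

R ≈ 15.7 mm/hr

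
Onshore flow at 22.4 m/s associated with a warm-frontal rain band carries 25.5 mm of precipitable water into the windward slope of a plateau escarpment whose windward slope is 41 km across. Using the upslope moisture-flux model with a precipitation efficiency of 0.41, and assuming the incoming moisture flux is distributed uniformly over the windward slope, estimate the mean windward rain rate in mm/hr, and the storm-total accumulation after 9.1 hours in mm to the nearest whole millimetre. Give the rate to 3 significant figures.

Incoming column moisture flux per unit ridge length: F = V × PW = 22.4 × 25.5 = 571.2 mm·m/s.
Spread over the 41 km slope with efficiency ε = 0.41: R = ε·F/W = 0.41 × 571.2 / 41000 m = 5.712e-03 mm/s.
R = 5.712e-03 × 3600 = 20.6 mm/hr.
Over 9.1 h: total = 20.6 × 9.1 = 187.46 ≈ 187 mm.

R ≈ 20.6 mm/hr; total ≈ 187 mm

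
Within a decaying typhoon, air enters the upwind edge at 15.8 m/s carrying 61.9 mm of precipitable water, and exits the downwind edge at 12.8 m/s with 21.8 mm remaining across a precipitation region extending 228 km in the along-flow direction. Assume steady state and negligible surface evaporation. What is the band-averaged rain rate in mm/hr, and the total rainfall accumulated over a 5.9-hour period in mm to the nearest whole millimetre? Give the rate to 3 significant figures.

R ≈ 11.0 mm/hr; total ≈ 65 mm

Column moisture flux per unit crosswind length is F = V × PW.
Inflow: F_in = 15.8 × 61.9 = 978.02 mm·m/s
Outflow: F_out = 12.8 × 21.8 = 279.04 mm·m/s
Steady-state rate R = (F_in − F_out)/L = (978.02 − 279.04) / 228000 m = 3.066e-03 mm/s.
R = 3.066e-03 × 3600 = 11.0 mm/hr.
Over 5.9 h: total = 11.0 × 5.9 = 64.9 ≈ 65 mm.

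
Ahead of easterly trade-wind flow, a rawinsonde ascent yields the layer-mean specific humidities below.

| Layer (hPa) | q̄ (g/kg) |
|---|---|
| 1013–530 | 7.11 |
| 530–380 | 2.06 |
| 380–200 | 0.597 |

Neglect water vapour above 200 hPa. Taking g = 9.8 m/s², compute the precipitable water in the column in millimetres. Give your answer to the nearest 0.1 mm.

PW ≈ 39.3 mm

Precipitable water is the column-integrated vapour mass per unit area: PW = (1/g) Σ q̄ Δp, with q in kg/kg and Δp in Pa (1 kg/m² of water = 1 mm).
Layer 1013–530 hPa: Δp = 483 hPa = 48300 Pa, q̄ = 0.00711 kg/kg → 0.00711 × 48300 / 9.8 = 35.04 mm
Layer 530–380 hPa: Δp = 150 hPa = 15000 Pa, q̄ = 0.00206 kg/kg → 0.00206 × 15000 / 9.8 = 3.15 mm
Layer 380–200 hPa: Δp = 180 hPa = 18000 Pa, q̄ = 0.000597 kg/kg → 0.000597 × 18000 / 9.8 = 1.10 mm
PW = 35.04 + 3.15 + 1.10 = 39.29 ≈ 39.3 mm.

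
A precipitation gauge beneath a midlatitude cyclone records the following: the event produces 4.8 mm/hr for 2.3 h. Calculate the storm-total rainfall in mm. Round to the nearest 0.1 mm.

Total = Σ Rᵢ Δtᵢ = 4.8 × 2.3
      = 11.04 = 11.0 mm.

total ≈ 11.0 mm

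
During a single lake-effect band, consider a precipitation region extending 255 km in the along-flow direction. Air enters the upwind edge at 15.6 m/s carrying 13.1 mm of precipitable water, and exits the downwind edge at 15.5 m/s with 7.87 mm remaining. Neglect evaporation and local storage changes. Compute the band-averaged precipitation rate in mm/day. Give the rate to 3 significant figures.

Column moisture flux per unit crosswind length is F = V × PW.
Inflow: F_in = 15.6 × 13.1 = 204.36 mm·m/s
Outflow: F_out = 15.5 × 7.87 = 121.985 mm·m/s
Steady-state rate R = (F_in − F_out)/L = (204.36 − 121.985) / 255000 m = 3.230e-04 mm/s.
R = 3.230e-04 × 3600 × 24 = 27.9 mm/day.

R ≈ 27.9 mm/day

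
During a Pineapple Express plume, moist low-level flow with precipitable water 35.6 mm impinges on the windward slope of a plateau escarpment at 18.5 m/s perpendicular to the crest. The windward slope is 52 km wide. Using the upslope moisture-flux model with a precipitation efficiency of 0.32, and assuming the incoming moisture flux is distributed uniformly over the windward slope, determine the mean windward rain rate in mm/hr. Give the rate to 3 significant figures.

R ≈ 14.6 mm/hr

Incoming column moisture flux per unit ridge length: F = V × PW = 18.5 × 35.6 = 658.6 mm·m/s.
Spread over the 52 km slope with efficiency ε = 0.32: R = ε·F/W = 0.32 × 658.6 / 52000 m = 4.053e-03 mm/s.
R = 4.053e-03 × 3600 = 14.6 mm/hr.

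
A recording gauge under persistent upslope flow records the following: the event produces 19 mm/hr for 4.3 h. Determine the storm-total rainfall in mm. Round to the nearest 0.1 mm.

Total = Σ Rᵢ Δtᵢ = 19 × 4.3
      = 81.7 = 81.7 mm.

total ≈ 81.7 mm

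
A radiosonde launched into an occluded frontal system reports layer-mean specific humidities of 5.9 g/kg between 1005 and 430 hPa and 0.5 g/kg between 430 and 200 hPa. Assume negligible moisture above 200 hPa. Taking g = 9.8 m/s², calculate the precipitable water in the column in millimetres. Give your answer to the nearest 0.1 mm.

PW ≈ 35.8 mm

Precipitable water is the column-integrated vapour mass per unit area: PW = (1/g) Σ q̄ Δp, with q in kg/kg and Δp in Pa (1 kg/m² of water = 1 mm).
Layer 1005–430 hPa: Δp = 575 hPa = 57500 Pa, q̄ = 0.0059 kg/kg → 0.0059 × 57500 / 9.8 = 34.62 mm
Layer 430–200 hPa: Δp = 230 hPa = 23000 Pa, q̄ = 0.0005 kg/kg → 0.0005 × 23000 / 9.8 = 1.17 mm
PW = 34.62 + 1.17 = 35.79 ≈ 35.8 mm.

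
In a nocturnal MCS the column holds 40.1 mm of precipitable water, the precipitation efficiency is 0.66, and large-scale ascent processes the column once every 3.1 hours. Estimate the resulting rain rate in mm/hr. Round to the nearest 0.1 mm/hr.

R ≈ 8.5 mm/hr

Each overturning extracts ε × PW = 0.66 × 40.1 = 26.466 mm.
Rate = ε·PW / τ = 26.466 / 3.1 h = 8.5 mm/hr.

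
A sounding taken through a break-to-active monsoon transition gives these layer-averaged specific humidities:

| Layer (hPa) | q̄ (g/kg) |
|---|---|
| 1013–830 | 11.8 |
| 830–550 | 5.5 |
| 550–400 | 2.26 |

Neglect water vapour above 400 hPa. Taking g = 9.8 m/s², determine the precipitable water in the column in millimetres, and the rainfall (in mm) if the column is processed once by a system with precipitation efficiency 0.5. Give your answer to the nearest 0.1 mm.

Precipitable water is the column-integrated vapour mass per unit area: PW = (1/g) Σ q̄ Δp, with q in kg/kg and Δp in Pa (1 kg/m² of water = 1 mm).
Layer 1013–830 hPa: Δp = 183 hPa = 18300 Pa, q̄ = 0.0118 kg/kg → 0.0118 × 18300 / 9.8 = 22.03 mm
Layer 830–550 hPa: Δp = 280 hPa = 28000 Pa, q̄ = 0.0055 kg/kg → 0.0055 × 28000 / 9.8 = 15.71 mm
Layer 550–400 hPa: Δp = 150 hPa = 15000 Pa, q̄ = 0.00226 kg/kg → 0.00226 × 15000 / 9.8 = 3.46 mm
PW = 22.03 + 15.71 + 3.46 = 41.20 ≈ 41.2 mm.
Rainfall = ε × PW = 0.5 × 41.2 = 20.6 mm.

PW ≈ 41.2 mm; rainfall ≈ 20.6 mm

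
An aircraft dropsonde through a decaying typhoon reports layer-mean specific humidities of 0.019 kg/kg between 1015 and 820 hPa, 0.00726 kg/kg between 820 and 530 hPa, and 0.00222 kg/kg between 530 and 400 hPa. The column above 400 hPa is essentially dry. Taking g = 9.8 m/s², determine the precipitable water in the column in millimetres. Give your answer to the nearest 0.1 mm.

PW ≈ 62.2 mm

Precipitable water is the column-integrated vapour mass per unit area: PW = (1/g) Σ q̄ Δp, with q in kg/kg and Δp in Pa (1 kg/m² of water = 1 mm).
Layer 1015–820 hPa: Δp = 195 hPa = 19500 Pa, q̄ = 0.019 kg/kg → 0.019 × 19500 / 9.8 = 37.81 mm
Layer 820–530 hPa: Δp = 290 hPa = 29000 Pa, q̄ = 0.00726 kg/kg → 0.00726 × 29000 / 9.8 = 21.48 mm
Layer 530–400 hPa: Δp = 130 hPa = 13000 Pa, q̄ = 0.00222 kg/kg → 0.00222 × 13000 / 9.8 = 2.94 mm
PW = 37.81 + 21.48 + 2.94 = 62.23 ≈ 62.2 mm.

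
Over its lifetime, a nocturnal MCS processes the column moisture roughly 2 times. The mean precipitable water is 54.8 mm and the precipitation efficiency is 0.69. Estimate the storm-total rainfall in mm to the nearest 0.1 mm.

rainfall ≈ 75.6 mm

Each cycle deposits ε × PW = 0.69 × 54.8 = 37.812 mm.
Over 2 cycles: 2 × 37.812 = 75.6 mm.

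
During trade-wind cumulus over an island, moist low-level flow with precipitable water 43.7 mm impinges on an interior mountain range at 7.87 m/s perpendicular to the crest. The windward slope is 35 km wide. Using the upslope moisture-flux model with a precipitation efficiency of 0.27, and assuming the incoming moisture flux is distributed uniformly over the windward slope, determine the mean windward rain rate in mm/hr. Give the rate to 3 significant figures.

R ≈ 9.55 mm/hr

Incoming column moisture flux per unit ridge length: F = V × PW = 7.87 × 43.7 = 343.919 mm·m/s.
Spread over the 35 km slope with efficiency ε = 0.27: R = ε·F/W = 0.27 × 343.919 / 35000 m = 2.653e-03 mm/s.
R = 2.653e-03 × 3600 = 9.55 mm/hr.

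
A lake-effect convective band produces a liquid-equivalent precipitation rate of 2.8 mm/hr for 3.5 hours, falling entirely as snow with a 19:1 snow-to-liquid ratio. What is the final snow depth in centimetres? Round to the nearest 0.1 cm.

Liquid-equivalent depth = 2.8 × 3.5 = 9.8 mm.
Snow depth = 9.8 mm × 19 = 186.2 mm = 18.6 cm.

snow depth ≈ 18.6 cm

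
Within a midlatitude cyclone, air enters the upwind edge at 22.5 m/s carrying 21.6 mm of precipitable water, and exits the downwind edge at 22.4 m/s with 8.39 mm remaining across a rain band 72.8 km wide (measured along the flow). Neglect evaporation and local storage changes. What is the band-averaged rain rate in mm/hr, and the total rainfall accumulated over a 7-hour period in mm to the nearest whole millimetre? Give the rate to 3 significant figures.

R ≈ 14.7 mm/hr; total ≈ 103 mm

Column moisture flux per unit crosswind length is F = V × PW.
Inflow: F_in = 22.5 × 21.6 = 486 mm·m/s
Outflow: F_out = 22.4 × 8.39 = 187.936 mm·m/s
Steady-state rate R = (F_in − F_out)/L = (486 − 187.936) / 72800 m = 4.094e-03 mm/s.
R = 4.094e-03 × 3600 = 14.7 mm/hr.
Over 7 h: total = 14.7 × 7 = 102.9 ≈ 103 mm.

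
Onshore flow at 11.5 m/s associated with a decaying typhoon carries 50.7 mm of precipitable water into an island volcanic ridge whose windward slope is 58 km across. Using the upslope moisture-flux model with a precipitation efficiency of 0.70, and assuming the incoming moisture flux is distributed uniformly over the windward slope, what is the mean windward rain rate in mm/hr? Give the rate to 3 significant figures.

R ≈ 25.3 mm/hr

Incoming column moisture flux per unit ridge length: F = V × PW = 11.5 × 50.7 = 583.05 mm·m/s.
Spread over the 58 km slope with efficiency ε = 0.70: R = ε·F/W = 0.70 × 583.05 / 58000 m = 7.037e-03 mm/s.
R = 7.037e-03 × 3600 = 25.3 mm/hr.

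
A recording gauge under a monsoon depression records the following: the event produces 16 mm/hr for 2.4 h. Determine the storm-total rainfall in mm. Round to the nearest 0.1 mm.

Total = Σ Rᵢ Δtᵢ = 16 × 2.4
      = 38.4 = 38.4 mm.

total ≈ 38.4 mm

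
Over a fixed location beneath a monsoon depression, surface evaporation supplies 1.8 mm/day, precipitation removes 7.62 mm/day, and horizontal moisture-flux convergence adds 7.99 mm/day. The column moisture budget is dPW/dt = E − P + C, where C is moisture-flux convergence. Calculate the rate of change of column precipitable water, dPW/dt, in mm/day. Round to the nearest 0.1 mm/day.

dPW/dt ≈ 2.2 mm/day

dPW/dt = E − P + C = 1.8 − 7.62 + (7.99) = 2.2 mm/day.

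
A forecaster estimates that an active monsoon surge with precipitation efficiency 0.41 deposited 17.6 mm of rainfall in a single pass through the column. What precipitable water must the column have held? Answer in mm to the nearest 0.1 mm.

PW = rainfall / ε = 17.6 / 0.41 = 42.9 mm.

PW ≈ 42.9 mm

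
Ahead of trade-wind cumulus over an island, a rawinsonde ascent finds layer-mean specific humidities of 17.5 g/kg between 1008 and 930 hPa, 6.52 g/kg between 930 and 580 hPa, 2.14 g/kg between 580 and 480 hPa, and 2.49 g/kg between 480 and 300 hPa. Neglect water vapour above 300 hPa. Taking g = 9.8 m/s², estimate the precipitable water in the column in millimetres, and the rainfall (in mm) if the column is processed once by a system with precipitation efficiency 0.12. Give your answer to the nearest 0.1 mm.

Precipitable water is the column-integrated vapour mass per unit area: PW = (1/g) Σ q̄ Δp, with q in kg/kg and Δp in Pa (1 kg/m² of water = 1 mm).
Layer 1008–930 hPa: Δp = 78 hPa = 7800 Pa, q̄ = 0.0175 kg/kg → 0.0175 × 7800 / 9.8 = 13.93 mm
Layer 930–580 hPa: Δp = 350 hPa = 35000 Pa, q̄ = 0.00652 kg/kg → 0.00652 × 35000 / 9.8 = 23.29 mm
Layer 580–480 hPa: Δp = 100 hPa = 10000 Pa, q̄ = 0.00214 kg/kg → 0.00214 × 10000 / 9.8 = 2.18 mm
Layer 480–300 hPa: Δp = 180 hPa = 18000 Pa, q̄ = 0.00249 kg/kg → 0.00249 × 18000 / 9.8 = 4.57 mm
PW = 13.93 + 23.29 + 2.18 + 4.57 = 43.97 ≈ 44.0 mm.
Rainfall = ε × PW = 0.12 × 44.0 = 5.3 mm.

PW ≈ 44.0 mm; rainfall ≈ 5.3 mm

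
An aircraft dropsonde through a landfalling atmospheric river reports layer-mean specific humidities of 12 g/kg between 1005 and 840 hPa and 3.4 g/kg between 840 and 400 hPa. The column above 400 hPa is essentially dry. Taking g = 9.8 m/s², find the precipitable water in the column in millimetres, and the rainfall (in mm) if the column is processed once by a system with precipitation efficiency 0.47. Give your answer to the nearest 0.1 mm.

PW ≈ 35.5 mm; rainfall ≈ 16.7 mm

Precipitable water is the column-integrated vapour mass per unit area: PW = (1/g) Σ q̄ Δp, with q in kg/kg and Δp in Pa (1 kg/m² of water = 1 mm).
Layer 1005–840 hPa: Δp = 165 hPa = 16500 Pa, q̄ = 0.012 kg/kg → 0.012 × 16500 / 9.8 = 20.20 mm
Layer 840–400 hPa: Δp = 440 hPa = 44000 Pa, q̄ = 0.0034 kg/kg → 0.0034 × 44000 / 9.8 = 15.27 mm
PW = 20.20 + 15.27 = 35.47 ≈ 35.5 mm.
Rainfall = ε × PW = 0.47 × 35.5 = 16.7 mm.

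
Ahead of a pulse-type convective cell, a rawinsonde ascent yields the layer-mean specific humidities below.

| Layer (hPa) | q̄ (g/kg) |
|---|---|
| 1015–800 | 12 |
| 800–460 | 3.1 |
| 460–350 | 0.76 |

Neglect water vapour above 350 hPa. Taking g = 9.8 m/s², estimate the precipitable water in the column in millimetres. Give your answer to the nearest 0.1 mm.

PW ≈ 37.9 mm

Precipitable water is the column-integrated vapour mass per unit area: PW = (1/g) Σ q̄ Δp, with q in kg/kg and Δp in Pa (1 kg/m² of water = 1 mm).
Layer 1015–800 hPa: Δp = 215 hPa = 21500 Pa, q̄ = 0.012 kg/kg → 0.012 × 21500 / 9.8 = 26.33 mm
Layer 800–460 hPa: Δp = 340 hPa = 34000 Pa, q̄ = 0.0031 kg/kg → 0.0031 × 34000 / 9.8 = 10.76 mm
Layer 460–350 hPa: Δp = 110 hPa = 11000 Pa, q̄ = 0.00076 kg/kg → 0.00076 × 11000 / 9.8 = 0.85 mm
PW = 26.33 + 10.76 + 0.85 = 37.94 ≈ 37.9 mm.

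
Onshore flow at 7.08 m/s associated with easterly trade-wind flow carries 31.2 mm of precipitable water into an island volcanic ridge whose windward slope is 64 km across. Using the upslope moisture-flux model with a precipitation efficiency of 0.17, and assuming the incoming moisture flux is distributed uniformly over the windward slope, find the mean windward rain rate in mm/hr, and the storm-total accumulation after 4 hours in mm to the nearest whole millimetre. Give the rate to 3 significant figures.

Incoming column moisture flux per unit ridge length: F = V × PW = 7.08 × 31.2 = 220.896 mm·m/s.
Spread over the 64 km slope with efficiency ε = 0.17: R = ε·F/W = 0.17 × 220.896 / 64000 m = 5.868e-04 mm/s.
R = 5.868e-04 × 3600 = 2.11 mm/hr.
Over 4 h: total = 2.11 × 4 = 8.44 ≈ 8 mm.

R ≈ 2.11 mm/hr; total ≈ 8 mm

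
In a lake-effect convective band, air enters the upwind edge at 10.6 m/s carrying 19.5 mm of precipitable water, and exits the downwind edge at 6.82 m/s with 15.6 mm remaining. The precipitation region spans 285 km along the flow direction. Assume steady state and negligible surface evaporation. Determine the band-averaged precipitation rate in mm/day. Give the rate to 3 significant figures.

Column moisture flux per unit crosswind length is F = V × PW.
Inflow: F_in = 10.6 × 19.5 = 206.7 mm·m/s
Outflow: F_out = 6.82 × 15.6 = 106.392 mm·m/s
Steady-state rate R = (F_in − F_out)/L = (206.7 − 106.392) / 285000 m = 3.520e-04 mm/s.
R = 3.520e-04 × 3600 × 24 = 30.4 mm/day.

R ≈ 30.4 mm/day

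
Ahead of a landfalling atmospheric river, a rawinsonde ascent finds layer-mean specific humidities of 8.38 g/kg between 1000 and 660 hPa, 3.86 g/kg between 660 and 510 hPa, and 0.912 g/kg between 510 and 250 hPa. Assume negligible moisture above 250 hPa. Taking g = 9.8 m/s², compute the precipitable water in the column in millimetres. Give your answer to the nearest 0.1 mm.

PW ≈ 37.4 mm

Precipitable water is the column-integrated vapour mass per unit area: PW = (1/g) Σ q̄ Δp, with q in kg/kg and Δp in Pa (1 kg/m² of water = 1 mm).
Layer 1000–660 hPa: Δp = 340 hPa = 34000 Pa, q̄ = 0.00838 kg/kg → 0.00838 × 34000 / 9.8 = 29.07 mm
Layer 660–510 hPa: Δp = 150 hPa = 15000 Pa, q̄ = 0.00386 kg/kg → 0.00386 × 15000 / 9.8 = 5.91 mm
Layer 510–250 hPa: Δp = 260 hPa = 26000 Pa, q̄ = 0.000912 kg/kg → 0.000912 × 26000 / 9.8 = 2.42 mm
PW = 29.07 + 5.91 + 2.42 = 37.40 ≈ 37.4 mm.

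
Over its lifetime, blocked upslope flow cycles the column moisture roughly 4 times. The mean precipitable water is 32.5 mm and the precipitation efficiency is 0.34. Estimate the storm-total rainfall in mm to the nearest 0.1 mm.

rainfall ≈ 44.2 mm

Each cycle deposits ε × PW = 0.34 × 32.5 = 11.05 mm.
Over 4 cycles: 4 × 11.05 = 44.2 mm.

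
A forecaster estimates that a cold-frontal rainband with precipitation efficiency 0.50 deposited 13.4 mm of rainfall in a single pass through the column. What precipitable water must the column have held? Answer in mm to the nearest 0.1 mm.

PW ≈ 26.8 mm

PW = rainfall / ε = 13.4 / 0.50 = 26.8 mm.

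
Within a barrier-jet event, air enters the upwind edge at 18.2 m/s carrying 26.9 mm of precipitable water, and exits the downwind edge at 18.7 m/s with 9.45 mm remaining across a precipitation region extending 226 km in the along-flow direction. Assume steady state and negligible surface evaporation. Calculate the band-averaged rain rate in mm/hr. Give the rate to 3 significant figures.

R ≈ 4.98 mm/hr

Column moisture flux per unit crosswind length is F = V × PW.
Inflow: F_in = 18.2 × 26.9 = 489.58 mm·m/s
Outflow: F_out = 18.7 × 9.45 = 176.715 mm·m/s
Steady-state rate R = (F_in − F_out)/L = (489.58 − 176.715) / 226000 m = 1.384e-03 mm/s.
R = 1.384e-03 × 3600 = 4.98 mm/hr.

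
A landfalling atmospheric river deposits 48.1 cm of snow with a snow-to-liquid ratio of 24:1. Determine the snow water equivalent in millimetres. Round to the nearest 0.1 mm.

SWE ≈ 20.0 mm

SWE = snow depth / ratio = 48.1 cm / 24 = 2.004 cm = 20.0 mm.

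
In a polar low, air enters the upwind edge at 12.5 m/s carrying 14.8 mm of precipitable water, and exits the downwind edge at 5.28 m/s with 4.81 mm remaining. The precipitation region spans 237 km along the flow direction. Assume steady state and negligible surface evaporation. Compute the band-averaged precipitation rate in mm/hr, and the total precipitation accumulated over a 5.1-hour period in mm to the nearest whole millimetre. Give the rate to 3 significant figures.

Column moisture flux per unit crosswind length is F = V × PW.
Inflow: F_in = 12.5 × 14.8 = 185 mm·m/s
Outflow: F_out = 5.28 × 4.81 = 25.3968 mm·m/s
Steady-state rate R = (F_in − F_out)/L = (185 − 25.3968) / 237000 m = 6.734e-04 mm/s.
R = 6.734e-04 × 3600 = 2.42 mm/hr.
Over 5.1 h: total = 2.42 × 5.1 = 12.342 ≈ 12 mm.

R ≈ 2.42 mm/hr; total ≈ 12 mm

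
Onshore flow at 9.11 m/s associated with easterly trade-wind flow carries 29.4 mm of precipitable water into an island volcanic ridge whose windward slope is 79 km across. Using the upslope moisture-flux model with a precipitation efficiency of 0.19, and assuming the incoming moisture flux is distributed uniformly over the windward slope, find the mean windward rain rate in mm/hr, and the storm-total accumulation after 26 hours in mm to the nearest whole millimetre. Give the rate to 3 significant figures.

R ≈ 2.32 mm/hr; total ≈ 60 mm

Incoming column moisture flux per unit ridge length: F = V × PW = 9.11 × 29.4 = 267.834 mm·m/s.
Spread over the 79 km slope with efficiency ε = 0.19: R = ε·F/W = 0.19 × 267.834 / 79000 m = 6.442e-04 mm/s.
R = 6.442e-04 × 3600 = 2.32 mm/hr.
Over 26 h: total = 2.32 × 26 = 60.32 ≈ 60 mm.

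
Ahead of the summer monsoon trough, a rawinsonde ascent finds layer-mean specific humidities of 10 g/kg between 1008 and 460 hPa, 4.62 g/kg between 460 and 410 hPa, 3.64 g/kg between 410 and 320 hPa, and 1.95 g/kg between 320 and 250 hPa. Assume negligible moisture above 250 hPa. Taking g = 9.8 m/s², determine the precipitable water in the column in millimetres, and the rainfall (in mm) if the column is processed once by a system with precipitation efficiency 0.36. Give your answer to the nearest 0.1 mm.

Precipitable water is the column-integrated vapour mass per unit area: PW = (1/g) Σ q̄ Δp, with q in kg/kg and Δp in Pa (1 kg/m² of water = 1 mm).
Layer 1008–460 hPa: Δp = 548 hPa = 54800 Pa, q̄ = 0.01 kg/kg → 0.01 × 54800 / 9.8 = 55.92 mm
Layer 460–410 hPa: Δp = 50 hPa = 5000 Pa, q̄ = 0.00462 kg/kg → 0.00462 × 5000 / 9.8 = 2.36 mm
Layer 410–320 hPa: Δp = 90 hPa = 9000 Pa, q̄ = 0.00364 kg/kg → 0.00364 × 9000 / 9.8 = 3.34 mm
Layer 320–250 hPa: Δp = 70 hPa = 7000 Pa, q̄ = 0.00195 kg/kg → 0.00195 × 7000 / 9.8 = 1.39 mm
PW = 55.92 + 2.36 + 3.34 + 1.39 = 63.01 ≈ 63.0 mm.
Rainfall = ε × PW = 0.36 × 63.0 = 22.7 mm.

PW ≈ 63.0 mm; rainfall ≈ 22.7 mm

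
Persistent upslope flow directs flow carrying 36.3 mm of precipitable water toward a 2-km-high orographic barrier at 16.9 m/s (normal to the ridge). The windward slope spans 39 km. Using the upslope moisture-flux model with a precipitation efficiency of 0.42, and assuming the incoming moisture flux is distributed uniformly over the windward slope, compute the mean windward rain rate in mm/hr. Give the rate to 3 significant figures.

Incoming column moisture flux per unit ridge length: F = V × PW = 16.9 × 36.3 = 613.47 mm·m/s.
Spread over the 39 km slope with efficiency ε = 0.42: R = ε·F/W = 0.42 × 613.47 / 39000 m = 6.607e-03 mm/s.
R = 6.607e-03 × 3600 = 23.8 mm/hr.

R ≈ 23.8 mm/hr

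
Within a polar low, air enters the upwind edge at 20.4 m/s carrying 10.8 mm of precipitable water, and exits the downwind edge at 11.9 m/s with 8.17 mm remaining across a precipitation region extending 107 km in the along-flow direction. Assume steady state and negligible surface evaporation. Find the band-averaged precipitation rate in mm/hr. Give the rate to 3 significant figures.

Column moisture flux per unit crosswind length is F = V × PW.
Inflow: F_in = 20.4 × 10.8 = 220.32 mm·m/s
Outflow: F_out = 11.9 × 8.17 = 97.223 mm·m/s
Steady-state rate R = (F_in − F_out)/L = (220.32 − 97.223) / 107000 m = 1.150e-03 mm/s.
R = 1.150e-03 × 3600 = 4.14 mm/hr.

R ≈ 4.14 mm/hr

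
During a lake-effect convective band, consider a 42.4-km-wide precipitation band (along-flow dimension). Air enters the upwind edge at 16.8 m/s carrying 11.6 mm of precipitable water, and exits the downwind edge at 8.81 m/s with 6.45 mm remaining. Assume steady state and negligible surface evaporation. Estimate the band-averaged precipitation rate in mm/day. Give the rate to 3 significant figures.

Column moisture flux per unit crosswind length is F = V × PW.
Inflow: F_in = 16.8 × 11.6 = 194.88 mm·m/s
Outflow: F_out = 8.81 × 6.45 = 56.8245 mm·m/s
Steady-state rate R = (F_in − F_out)/L = (194.88 − 56.8245) / 42400 m = 3.256e-03 mm/s.
R = 3.256e-03 × 3600 × 24 = 281 mm/day.

R ≈ 281 mm/day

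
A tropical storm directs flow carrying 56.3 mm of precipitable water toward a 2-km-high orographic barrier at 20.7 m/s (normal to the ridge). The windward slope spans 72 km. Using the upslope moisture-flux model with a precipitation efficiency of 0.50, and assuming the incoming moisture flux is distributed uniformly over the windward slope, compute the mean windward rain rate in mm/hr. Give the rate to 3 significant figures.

Incoming column moisture flux per unit ridge length: F = V × PW = 20.7 × 56.3 = 1165.41 mm·m/s.
Spread over the 72 km slope with efficiency ε = 0.50: R = ε·F/W = 0.50 × 1165.41 / 72000 m = 8.093e-03 mm/s.
R = 8.093e-03 × 3600 = 29.1 mm/hr.

R ≈ 29.1 mm/hr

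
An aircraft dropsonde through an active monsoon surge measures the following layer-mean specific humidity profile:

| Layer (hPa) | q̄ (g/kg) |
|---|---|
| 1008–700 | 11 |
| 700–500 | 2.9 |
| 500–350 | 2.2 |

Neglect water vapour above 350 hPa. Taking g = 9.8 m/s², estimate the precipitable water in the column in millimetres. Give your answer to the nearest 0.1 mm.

PW ≈ 43.9 mm

Precipitable water is the column-integrated vapour mass per unit area: PW = (1/g) Σ q̄ Δp, with q in kg/kg and Δp in Pa (1 kg/m² of water = 1 mm).
Layer 1008–700 hPa: Δp = 308 hPa = 30800 Pa, q̄ = 0.011 kg/kg → 0.011 × 30800 / 9.8 = 34.57 mm
Layer 700–500 hPa: Δp = 200 hPa = 20000 Pa, q̄ = 0.0029 kg/kg → 0.0029 × 20000 / 9.8 = 5.92 mm
Layer 500–350 hPa: Δp = 150 hPa = 15000 Pa, q̄ = 0.0022 kg/kg → 0.0022 × 15000 / 9.8 = 3.37 mm
PW = 34.57 + 5.92 + 3.37 = 43.86 ≈ 43.9 mm.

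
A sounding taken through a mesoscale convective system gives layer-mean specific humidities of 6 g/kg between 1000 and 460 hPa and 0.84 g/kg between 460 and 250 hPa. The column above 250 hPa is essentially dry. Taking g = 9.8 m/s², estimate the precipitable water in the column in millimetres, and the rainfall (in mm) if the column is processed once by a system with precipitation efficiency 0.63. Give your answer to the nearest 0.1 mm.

PW ≈ 34.9 mm; rainfall ≈ 22.0 mm

Precipitable water is the column-integrated vapour mass per unit area: PW = (1/g) Σ q̄ Δp, with q in kg/kg and Δp in Pa (1 kg/m² of water = 1 mm).
Layer 1000–460 hPa: Δp = 540 hPa = 54000 Pa, q̄ = 0.006 kg/kg → 0.006 × 54000 / 9.8 = 33.06 mm
Layer 460–250 hPa: Δp = 210 hPa = 21000 Pa, q̄ = 0.00084 kg/kg → 0.00084 × 21000 / 9.8 = 1.80 mm
PW = 33.06 + 1.80 = 34.86 ≈ 34.9 mm.
Rainfall = ε × PW = 0.63 × 34.9 = 22.0 mm.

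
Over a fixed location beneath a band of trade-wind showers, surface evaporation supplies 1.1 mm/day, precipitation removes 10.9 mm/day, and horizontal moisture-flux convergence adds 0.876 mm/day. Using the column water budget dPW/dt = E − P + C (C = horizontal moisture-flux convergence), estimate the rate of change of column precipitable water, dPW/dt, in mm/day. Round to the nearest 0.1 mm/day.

dPW/dt = E − P + C = 1.1 − 10.9 + (0.876) = -8.9 mm/day.

dPW/dt ≈ -8.9 mm/day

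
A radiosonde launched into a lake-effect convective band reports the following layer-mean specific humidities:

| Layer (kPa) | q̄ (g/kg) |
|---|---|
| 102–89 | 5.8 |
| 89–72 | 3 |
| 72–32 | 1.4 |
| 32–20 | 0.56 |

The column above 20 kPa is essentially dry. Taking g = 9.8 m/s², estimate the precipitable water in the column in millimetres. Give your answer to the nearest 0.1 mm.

Precipitable water is the column-integrated vapour mass per unit area: PW = (1/g) Σ q̄ Δp, with q in kg/kg and Δp in Pa (1 kg/m² of water = 1 mm).
Layer 102–89 kPa: Δp = 130 hPa = 13000 Pa, q̄ = 0.0058 kg/kg → 0.0058 × 13000 / 9.8 = 7.69 mm
Layer 89–72 kPa: Δp = 170 hPa = 17000 Pa, q̄ = 0.003 kg/kg → 0.003 × 17000 / 9.8 = 5.20 mm
Layer 72–32 kPa: Δp = 400 hPa = 40000 Pa, q̄ = 0.0014 kg/kg → 0.0014 × 40000 / 9.8 = 5.71 mm
Layer 32–20 kPa: Δp = 120 hPa = 12000 Pa, q̄ = 0.00056 kg/kg → 0.00056 × 12000 / 9.8 = 0.69 mm
PW = 7.69 + 5.20 + 5.71 + 0.69 = 19.29 ≈ 19.3 mm.

PW ≈ 19.3 mm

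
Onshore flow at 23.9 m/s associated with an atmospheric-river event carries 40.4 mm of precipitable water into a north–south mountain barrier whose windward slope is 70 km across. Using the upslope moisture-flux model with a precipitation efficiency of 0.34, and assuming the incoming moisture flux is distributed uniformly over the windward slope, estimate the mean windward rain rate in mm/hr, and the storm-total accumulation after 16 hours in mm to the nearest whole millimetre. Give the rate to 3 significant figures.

Incoming column moisture flux per unit ridge length: F = V × PW = 23.9 × 40.4 = 965.56 mm·m/s.
Spread over the 70 km slope with efficiency ε = 0.34: R = ε·F/W = 0.34 × 965.56 / 70000 m = 4.690e-03 mm/s.
R = 4.690e-03 × 3600 = 16.9 mm/hr.
Over 16 h: total = 16.9 × 16 = 270.4 ≈ 270 mm.

R ≈ 16.9 mm/hr; total ≈ 270 mm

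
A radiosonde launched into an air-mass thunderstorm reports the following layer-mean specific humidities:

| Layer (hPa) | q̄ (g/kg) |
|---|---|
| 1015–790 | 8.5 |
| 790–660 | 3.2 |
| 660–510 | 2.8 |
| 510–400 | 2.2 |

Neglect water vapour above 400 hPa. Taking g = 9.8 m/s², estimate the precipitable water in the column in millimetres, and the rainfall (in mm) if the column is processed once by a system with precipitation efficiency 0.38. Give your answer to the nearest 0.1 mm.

PW ≈ 30.5 mm; rainfall ≈ 11.6 mm

Precipitable water is the column-integrated vapour mass per unit area: PW = (1/g) Σ q̄ Δp, with q in kg/kg and Δp in Pa (1 kg/m² of water = 1 mm).
Layer 1015–790 hPa: Δp = 225 hPa = 22500 Pa, q̄ = 0.0085 kg/kg → 0.0085 × 22500 / 9.8 = 19.52 mm
Layer 790–660 hPa: Δp = 130 hPa = 13000 Pa, q̄ = 0.0032 kg/kg → 0.0032 × 13000 / 9.8 = 4.24 mm
Layer 660–510 hPa: Δp = 150 hPa = 15000 Pa, q̄ = 0.0028 kg/kg → 0.0028 × 15000 / 9.8 = 4.29 mm
Layer 510–400 hPa: Δp = 110 hPa = 11000 Pa, q̄ = 0.0022 kg/kg → 0.0022 × 11000 / 9.8 = 2.47 mm
PW = 19.52 + 4.24 + 4.29 + 2.47 = 30.52 ≈ 30.5 mm.
Rainfall = ε × PW = 0.38 × 30.5 = 11.6 mm.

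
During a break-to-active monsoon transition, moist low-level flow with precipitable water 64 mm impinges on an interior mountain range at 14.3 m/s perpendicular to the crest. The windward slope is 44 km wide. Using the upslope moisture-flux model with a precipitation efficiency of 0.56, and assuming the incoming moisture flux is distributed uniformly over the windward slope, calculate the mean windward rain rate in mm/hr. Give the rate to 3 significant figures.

R ≈ 41.9 mm/hr

Incoming column moisture flux per unit ridge length: F = V × PW = 14.3 × 64 = 915.2 mm·m/s.
Spread over the 44 km slope with efficiency ε = 0.56: R = ε·F/W = 0.56 × 915.2 / 44000 m = 1.165e-02 mm/s.
R = 1.165e-02 × 3600 = 41.9 mm/hr.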